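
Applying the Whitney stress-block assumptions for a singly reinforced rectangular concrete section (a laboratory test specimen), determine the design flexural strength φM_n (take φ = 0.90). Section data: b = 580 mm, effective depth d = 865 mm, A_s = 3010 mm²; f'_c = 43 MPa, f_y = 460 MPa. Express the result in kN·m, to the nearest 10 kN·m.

φM_n ≈ 1040 kN·m

T = A_s f_y = 3010 × 460 = 1384600 N = 1384.6 kN.
From C = T: a = T/(0.85 f'_c b) = 1384600/(0.85 × 43 × 580) = 65.31 mm.
M_n = T(d − a/2) = 1384.6 kN × (865 − 32.655) mm = 1152.46 kN·m.
φM_n = 0.90 × 1152.46 = 1037.21 kN·m.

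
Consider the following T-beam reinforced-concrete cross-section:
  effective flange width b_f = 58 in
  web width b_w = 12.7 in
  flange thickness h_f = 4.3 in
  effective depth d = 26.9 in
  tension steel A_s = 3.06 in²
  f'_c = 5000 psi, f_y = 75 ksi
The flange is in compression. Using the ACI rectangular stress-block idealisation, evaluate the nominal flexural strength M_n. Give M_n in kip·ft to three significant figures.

Tension: T = A_s f_y = 3.06 × 75 = 229.5 kips.
Try a within the flange: a = T/(0.85 f'_c b_f) = 229.5/(0.85 × 5 × 58) = 0.931 in.
Since a = 0.931 ≤ h_f = 4.3 in, the stress block lies entirely in the flange; analyse as a rectangular beam of width b_f.
M_n = T(d − a/2) = 229.5 × (26.9 − 0.4655) = 6066.7 kip·in.
M_n = 6066.7/12 = 505.56 kip·ft.

M_n ≈ 506 kip·ft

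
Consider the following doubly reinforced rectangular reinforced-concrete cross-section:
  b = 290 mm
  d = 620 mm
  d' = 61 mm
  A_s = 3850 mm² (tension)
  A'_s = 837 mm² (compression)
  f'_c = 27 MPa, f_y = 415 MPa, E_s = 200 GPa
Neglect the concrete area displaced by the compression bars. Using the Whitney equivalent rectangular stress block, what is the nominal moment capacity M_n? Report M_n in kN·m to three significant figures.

M_n ≈ 852 kN·m

Assume both tension and compression steel yield.
Net tension couple steel: A_s − A'_s = 3013 mm².
a = (A_s − A'_s) f_y / (0.85 f'_c b) = 1250395/(0.85 × 27 × 290) = 187.87 mm.
c = a/β₁ = 187.87/0.85 = 221.02 mm; ε'_s = 0.003(c − d')/c = 0.0022 ≥ f_y/E_s = 0.0021, so compression steel does yield.
M_n = (A_s − A'_s) f_y (d − a/2) + A'_s f_y (d − d') = [1250395 × (620 − 93.935) + 347355 × (620 − 61)] × 10⁻⁶ = 657.79 + 194.17 = 851.96 kN·m.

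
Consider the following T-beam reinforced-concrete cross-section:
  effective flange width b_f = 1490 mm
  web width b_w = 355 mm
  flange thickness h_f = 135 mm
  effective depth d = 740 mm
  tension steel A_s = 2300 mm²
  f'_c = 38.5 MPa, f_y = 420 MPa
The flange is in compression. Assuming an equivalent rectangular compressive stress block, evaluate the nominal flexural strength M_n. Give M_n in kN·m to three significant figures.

Tension: T = A_s f_y = 2300 × 420 = 966000 N.
Try a within the flange: a = T/(0.85 f'_c b_f) = 966000/(0.85 × 38.5 × 1490) = 19.81 mm.
Since a = 19.81 ≤ h_f = 135 mm, the stress block lies entirely in the flange; analyse as a rectangular beam of width b_f.
M_n = T(d − a/2) = 966000 × (740 − 9.905) = 705.27 × 10⁶ N·mm.
M_n = 705.27 kN·m.

M_n ≈ 705 kN·m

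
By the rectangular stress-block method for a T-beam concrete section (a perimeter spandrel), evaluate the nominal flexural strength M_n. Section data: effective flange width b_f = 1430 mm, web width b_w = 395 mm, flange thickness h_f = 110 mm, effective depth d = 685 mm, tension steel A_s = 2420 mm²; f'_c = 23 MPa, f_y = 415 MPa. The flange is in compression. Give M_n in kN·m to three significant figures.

M_n ≈ 670 kN·m

Tension: T = A_s f_y = 2420 × 415 = 1004300 N.
Try a within the flange: a = T/(0.85 f'_c b_f) = 1004300/(0.85 × 23 × 1430) = 35.92 mm.
Since a = 35.92 ≤ h_f = 110 mm, the stress block lies entirely in the flange; analyse as a rectangular beam of width b_f.
M_n = T(d − a/2) = 1004300 × (685 − 17.96) = 669.91 × 10⁶ N·mm.
M_n = 669.91 kN·m.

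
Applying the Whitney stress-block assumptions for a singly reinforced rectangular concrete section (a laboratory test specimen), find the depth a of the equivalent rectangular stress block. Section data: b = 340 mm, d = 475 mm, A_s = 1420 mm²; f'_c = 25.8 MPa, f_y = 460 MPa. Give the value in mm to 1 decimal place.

a ≈ 87.6 mm

T = A_s f_y = 1420 × 460 = 653200 N = 653.2 kN.
Setting C = 0.85 f'_c a b equal to T: a = 653200/(0.85 × 25.8 × 340) = 87.6 mm.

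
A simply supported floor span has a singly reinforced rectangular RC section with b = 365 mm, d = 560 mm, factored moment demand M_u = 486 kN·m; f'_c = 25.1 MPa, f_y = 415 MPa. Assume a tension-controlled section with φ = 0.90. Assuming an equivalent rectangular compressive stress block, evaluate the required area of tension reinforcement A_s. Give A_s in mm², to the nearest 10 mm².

M_n = M_u/φ = 486/0.90 = 540 kN·m.
With M_n = 0.85 f'_c a b (d − a/2), solve the quadratic for a:
a = d − √(d² − 2M_n/(0.85 f'_c b)) = 560 − √(560² − 2 × 540×10⁶/(0.85 × 25.1 × 365)) = 141.77 mm.
A_s = 0.85 f'_c a b / f_y = 0.85 × 25.1 × 141.77 × 365 / 415 = 2660.2 mm².

A_s ≈ 2660 mm²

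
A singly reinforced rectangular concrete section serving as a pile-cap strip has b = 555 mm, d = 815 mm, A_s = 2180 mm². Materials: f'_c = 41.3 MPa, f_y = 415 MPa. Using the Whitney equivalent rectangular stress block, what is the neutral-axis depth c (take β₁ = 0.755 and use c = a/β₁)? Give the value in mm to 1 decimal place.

T = A_s f_y = 2180 × 415 = 904700 N = 904.7 kN.
Setting C = 0.85 f'_c a b equal to T: a = 904700/(0.85 × 41.3 × 555) = 46.435 mm.
With β₁ = 0.755, c = a/β₁ = 46.435/0.755 = 61.5 mm.

c ≈ 61.5 mm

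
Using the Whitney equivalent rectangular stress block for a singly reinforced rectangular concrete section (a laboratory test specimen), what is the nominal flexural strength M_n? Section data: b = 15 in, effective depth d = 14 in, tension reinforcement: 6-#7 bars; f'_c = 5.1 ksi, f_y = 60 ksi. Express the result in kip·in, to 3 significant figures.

A_s = 6 × 0.6 = 3.6 in².
T = A_s f_y = 3.6 × 60 = 216 kips.
a = T/(0.85 f'_c b) = 216/(0.85 × 5.1 × 15) = 3.322 in.
M_n = T(d − a/2) = 216 × (14 − 1.661) = 2665.2 kip·in.

M_n ≈ 2670 kip·in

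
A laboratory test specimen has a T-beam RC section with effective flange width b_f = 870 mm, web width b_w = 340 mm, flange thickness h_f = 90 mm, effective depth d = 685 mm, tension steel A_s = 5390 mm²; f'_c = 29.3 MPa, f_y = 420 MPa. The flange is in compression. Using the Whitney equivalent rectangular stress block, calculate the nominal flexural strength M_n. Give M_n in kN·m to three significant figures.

Tension: T = A_s f_y = 5390 × 420 = 2263800 N.
Try a within the flange: a = T/(0.85 f'_c b_f) = 2263800/(0.85 × 29.3 × 870) = 104.48 mm.
a = 104.48 > h_f = 90 mm: the block extends into the web. Split into flange-overhang and web parts.
C_f = 0.85 f'_c (b_f − b_w) h_f = 0.85 × 29.3 × (870 − 340) × 90 = 1187969 N.
Remaining web compression depth: a_w = (T − C_f)/(0.85 f'_c b_w) = (2263800 − 1187969)/(0.85 × 29.3 × 340) = 127.05 mm.
M_n = C_f(d − h_f/2) + (T − C_f)(d − a_w/2) = 1187969 × (685 − 45) + 1075831 × (685 − 63.525) = 760.30 + 668.60 = 1428.90 × 10⁶ N·mm.
M_n = 1428.90 kN·m.

M_n ≈ 1430 kN·m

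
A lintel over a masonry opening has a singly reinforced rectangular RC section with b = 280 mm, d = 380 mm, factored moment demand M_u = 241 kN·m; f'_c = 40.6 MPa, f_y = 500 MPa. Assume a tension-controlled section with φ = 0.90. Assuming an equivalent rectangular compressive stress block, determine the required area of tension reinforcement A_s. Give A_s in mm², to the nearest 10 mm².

M_n = M_u/φ = 241/0.90 = 267.778 kN·m.
With M_n = 0.85 f'_c a b (d − a/2), solve the quadratic for a:
a = d − √(d² − 2M_n/(0.85 f'_c b)) = 380 − √(380² − 2 × 267.778×10⁶/(0.85 × 40.6 × 280)) = 81.71 mm.
A_s = 0.85 f'_c a b / f_y = 0.85 × 40.6 × 81.71 × 280 / 500 = 1579.1 mm².

A_s ≈ 1580 mm²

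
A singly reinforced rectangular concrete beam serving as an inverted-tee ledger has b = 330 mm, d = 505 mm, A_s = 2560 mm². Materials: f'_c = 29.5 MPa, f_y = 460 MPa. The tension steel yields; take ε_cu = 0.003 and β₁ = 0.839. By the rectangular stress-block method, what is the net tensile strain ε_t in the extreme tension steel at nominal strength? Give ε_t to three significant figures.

a = A_s f_y/(0.85 f'_c b) = 142.31 mm.
β₁ = 0.839, so c = a/β₁ = 142.31/0.839 = 169.62 mm.
From the linear strain diagram with ε_cu = 0.003: ε_t = 0.003 (d − c)/c = 0.003 × (505 − 169.62)/169.62 = 0.00593.
Since ε_t ≥ 0.005, the section is tension-controlled.

ε_t ≈ 0.00593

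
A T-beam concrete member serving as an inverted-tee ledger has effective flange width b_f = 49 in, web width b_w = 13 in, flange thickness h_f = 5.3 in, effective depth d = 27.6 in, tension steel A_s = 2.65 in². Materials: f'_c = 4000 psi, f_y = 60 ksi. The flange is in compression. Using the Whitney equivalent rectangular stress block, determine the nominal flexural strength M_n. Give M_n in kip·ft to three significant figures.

M_n ≈ 359 kip·ft

Tension: T = A_s f_y = 2.65 × 60 = 159 kips.
Try a within the flange: a = T/(0.85 f'_c b_f) = 159/(0.85 × 4 × 49) = 0.954 in.
Since a = 0.954 ≤ h_f = 5.3 in, the stress block lies entirely in the flange; analyse as a rectangular beam of width b_f.
M_n = T(d − a/2) = 159 × (27.6 − 0.477) = 4312.6 kip·in.
M_n = 4312.6/12 = 359.38 kip·ft.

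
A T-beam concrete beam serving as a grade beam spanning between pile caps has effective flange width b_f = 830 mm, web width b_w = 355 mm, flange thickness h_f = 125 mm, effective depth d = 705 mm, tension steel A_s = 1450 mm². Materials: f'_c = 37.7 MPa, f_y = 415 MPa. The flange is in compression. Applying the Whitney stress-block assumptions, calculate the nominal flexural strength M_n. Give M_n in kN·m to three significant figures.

M_n ≈ 417 kN·m

Tension: T = A_s f_y = 1450 × 415 = 601750 N.
Try a within the flange: a = T/(0.85 f'_c b_f) = 601750/(0.85 × 37.7 × 830) = 22.62 mm.
Since a = 22.62 ≤ h_f = 125 mm, the stress block lies entirely in the flange; analyse as a rectangular beam of width b_f.
M_n = T(d − a/2) = 601750 × (705 − 11.31) = 417.43 × 10⁶ N·mm.
M_n = 417.43 kN·m.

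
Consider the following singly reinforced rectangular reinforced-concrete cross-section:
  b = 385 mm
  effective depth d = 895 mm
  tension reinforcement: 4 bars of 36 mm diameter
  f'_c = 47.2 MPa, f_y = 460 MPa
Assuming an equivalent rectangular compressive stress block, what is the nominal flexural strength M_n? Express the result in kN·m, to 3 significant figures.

A_s = 4 × 1018 = 4072 mm².
T = A_s f_y = 4072 × 460 = 1873120 N = 1873.12 kN.
From C = T: a = T/(0.85 f'_c b) = 1873120/(0.85 × 47.2 × 385) = 121.27 mm.
M_n = T(d − a/2) = 1873.12 kN × (895 − 60.635) mm = 1562.87 kN·m.

M_n ≈ 1560 kN·m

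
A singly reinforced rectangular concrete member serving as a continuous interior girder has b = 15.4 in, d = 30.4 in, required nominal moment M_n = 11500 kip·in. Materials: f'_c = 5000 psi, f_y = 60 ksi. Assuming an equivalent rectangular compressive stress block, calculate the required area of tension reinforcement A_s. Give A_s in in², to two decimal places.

From M_n = 0.85 f'_c a b (d − a/2):
a = d − √(d² − 2M_n/(0.85 f'_c b)) = 30.4 − √(30.4² − 2 × 11500/(0.85 × 5 × 15.4)) = 6.468 in.
A_s = 0.85 f'_c a b / f_y = 0.85 × 5 × 6.468 × 15.4 / 60 = 7.056 in².

A_s ≈ 7.06 in²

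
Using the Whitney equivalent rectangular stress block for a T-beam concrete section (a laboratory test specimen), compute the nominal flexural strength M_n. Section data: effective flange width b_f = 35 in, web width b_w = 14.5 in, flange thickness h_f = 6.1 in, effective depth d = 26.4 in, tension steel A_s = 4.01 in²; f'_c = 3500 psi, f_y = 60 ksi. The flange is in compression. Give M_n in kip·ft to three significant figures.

Tension: T = A_s f_y = 4.01 × 60 = 240.6 kips.
Try a within the flange: a = T/(0.85 f'_c b_f) = 240.6/(0.85 × 3.5 × 35) = 2.311 in.
Since a = 2.311 ≤ h_f = 6.1 in, the stress block lies entirely in the flange; analyse as a rectangular beam of width b_f.
M_n = T(d − a/2) = 240.6 × (26.4 − 1.1555) = 6073.8 kip·in.
M_n = 6073.8/12 = 506.15 kip·ft.

M_n ≈ 506 kip·ft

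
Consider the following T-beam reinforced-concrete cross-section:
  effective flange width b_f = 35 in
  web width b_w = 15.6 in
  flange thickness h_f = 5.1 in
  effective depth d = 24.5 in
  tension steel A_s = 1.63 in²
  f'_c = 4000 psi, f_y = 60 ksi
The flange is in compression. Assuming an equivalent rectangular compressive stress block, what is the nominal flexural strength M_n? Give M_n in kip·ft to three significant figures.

M_n ≈ 196 kip·ft

Tension: T = A_s f_y = 1.63 × 60 = 97.8 kips.
Try a within the flange: a = T/(0.85 f'_c b_f) = 97.8/(0.85 × 4 × 35) = 0.822 in.
Since a = 0.822 ≤ h_f = 5.1 in, the stress block lies entirely in the flange; analyse as a rectangular beam of width b_f.
M_n = T(d − a/2) = 97.8 × (24.5 − 0.411) = 2355.9 kip·in.
M_n = 2355.9/12 = 196.33 kip·ft.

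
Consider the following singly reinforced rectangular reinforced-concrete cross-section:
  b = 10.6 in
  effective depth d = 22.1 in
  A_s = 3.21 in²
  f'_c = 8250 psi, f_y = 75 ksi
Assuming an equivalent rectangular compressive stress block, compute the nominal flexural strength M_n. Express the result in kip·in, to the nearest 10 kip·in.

M_n ≈ 4930 kip·in

T = A_s f_y = 3.21 × 75 = 240.75 kips.
a = T/(0.85 f'_c b) = 240.75/(0.85 × 8.25 × 10.6) = 3.239 in.
M_n = T(d − a/2) = 240.75 × (22.1 − 1.6195) = 4930.7 kip·in.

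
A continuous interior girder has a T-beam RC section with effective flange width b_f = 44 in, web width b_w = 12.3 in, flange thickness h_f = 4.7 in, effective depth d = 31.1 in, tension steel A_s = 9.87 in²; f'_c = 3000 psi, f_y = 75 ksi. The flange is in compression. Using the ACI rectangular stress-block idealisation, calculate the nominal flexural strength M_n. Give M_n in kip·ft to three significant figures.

Tension: T = A_s f_y = 9.87 × 75 = 740.25 kips.
Try a within the flange: a = T/(0.85 f'_c b_f) = 740.25/(0.85 × 3 × 44) = 6.598 in.
a = 6.598 > h_f = 4.7 in: the block extends into the web. Split into flange-overhang and web parts.
C_f = 0.85 f'_c (b_f − b_w) h_f = 0.85 × 3 × (44 − 12.3) × 4.7 = 379.9 kips.
Remaining web compression depth: a_w = (T − C_f)/(0.85 f'_c b_w) = (740.25 − 379.9)/(0.85 × 3 × 12.3) = 11.489 in.
M_n = C_f(d − h_f/2) + (T − C_f)(d − a_w/2) = 379.9 × (31.1 − 2.35) + 360.35 × (31.1 − 5.7445) = 10922.1 + 9136.9 = 20059.0 kip·in.
M_n = 20059.0/12 = 1671.58 kip·ft.

M_n ≈ 1670 kip·ft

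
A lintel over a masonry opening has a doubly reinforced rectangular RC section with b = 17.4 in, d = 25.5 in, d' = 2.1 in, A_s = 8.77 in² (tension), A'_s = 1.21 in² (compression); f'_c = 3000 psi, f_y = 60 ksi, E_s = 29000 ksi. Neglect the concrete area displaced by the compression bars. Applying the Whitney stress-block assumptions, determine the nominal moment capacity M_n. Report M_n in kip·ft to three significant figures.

Assume both steels yield.
a = (A_s − A'_s) f_y/(0.85 f'_c b) = (8.77 − 1.21) × 60/(0.85 × 3 × 17.4) = 10.223 in.
c = a/β₁ = 10.223/0.85 = 12.027 in; ε'_s = 0.003(c − d')/c = 0.0025 ≥ ε_y = 0.0021, so the compression steel yields.
M_n = (A_s − A'_s) f_y (d − a/2) + A'_s f_y (d − d') = 453.6 × (25.5 − 5.1115) + 72.6 × (25.5 − 2.1) = 9248.2 + 1698.8 = 10947.0 kip·in = 10947.0/12 = 912.25 kip·ft.

M_n ≈ 912 kip·ft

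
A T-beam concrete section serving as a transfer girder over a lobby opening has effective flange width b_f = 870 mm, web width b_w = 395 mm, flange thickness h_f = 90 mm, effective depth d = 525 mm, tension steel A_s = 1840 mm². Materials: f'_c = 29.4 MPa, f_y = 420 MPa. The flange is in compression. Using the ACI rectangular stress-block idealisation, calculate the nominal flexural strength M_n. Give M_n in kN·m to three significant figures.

M_n ≈ 392 kN·m

Tension: T = A_s f_y = 1840 × 420 = 772800 N.
Try a within the flange: a = T/(0.85 f'_c b_f) = 772800/(0.85 × 29.4 × 870) = 35.55 mm.
Since a = 35.55 ≤ h_f = 90 mm, the stress block lies entirely in the flange; analyse as a rectangular beam of width b_f.
M_n = T(d − a/2) = 772800 × (525 − 17.775) = 391.98 × 10⁶ N·mm.
M_n = 391.98 kN·m.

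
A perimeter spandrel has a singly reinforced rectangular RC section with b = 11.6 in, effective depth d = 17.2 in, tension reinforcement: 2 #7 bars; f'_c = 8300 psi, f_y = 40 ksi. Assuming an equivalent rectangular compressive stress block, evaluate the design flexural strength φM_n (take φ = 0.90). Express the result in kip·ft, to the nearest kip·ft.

A_s = 2 × 0.6 = 1.2 in².
T = A_s f_y = 1.2 × 40 = 48 kips.
a = T/(0.85 f'_c b) = 48/(0.85 × 8.3 × 11.6) = 0.587 in.
M_n = T(d − a/2) = 48 × (17.2 − 0.2935) = 811.5 kip·in = 811.5/12 = 67.63 kip·ft.
φM_n = 0.90 × 67.63 = 60.87 kip·ft.

φM_n ≈ 61 kip·ft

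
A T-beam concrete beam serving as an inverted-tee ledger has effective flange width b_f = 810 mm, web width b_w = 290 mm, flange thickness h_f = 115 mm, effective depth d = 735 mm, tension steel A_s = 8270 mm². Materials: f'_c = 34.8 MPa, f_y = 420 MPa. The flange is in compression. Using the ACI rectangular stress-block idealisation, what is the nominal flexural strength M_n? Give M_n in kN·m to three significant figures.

Tension: T = A_s f_y = 8270 × 420 = 3473400 N.
Try a within the flange: a = T/(0.85 f'_c b_f) = 3473400/(0.85 × 34.8 × 810) = 144.97 mm.
a = 144.97 > h_f = 115 mm: the block extends into the web. Split into flange-overhang and web parts.
C_f = 0.85 f'_c (b_f − b_w) h_f = 0.85 × 34.8 × (810 − 290) × 115 = 1768884 N.
Remaining web compression depth: a_w = (T − C_f)/(0.85 f'_c b_w) = (3473400 − 1768884)/(0.85 × 34.8 × 290) = 198.70 mm.
M_n = C_f(d − h_f/2) + (T − C_f)(d − a_w/2) = 1768884 × (735 − 57.5) + 1704516 × (735 − 99.35) = 1198.42 + 1083.48 = 2281.90 × 10⁶ N·mm.
M_n = 2281.90 kN·m.

M_n ≈ 2280 kN·m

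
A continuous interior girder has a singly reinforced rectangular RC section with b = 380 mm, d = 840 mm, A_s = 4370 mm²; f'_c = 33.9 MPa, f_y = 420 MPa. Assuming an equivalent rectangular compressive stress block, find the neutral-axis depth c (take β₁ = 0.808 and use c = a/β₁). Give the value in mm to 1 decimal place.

c ≈ 207.5 mm

T = A_s f_y = 4370 × 420 = 1835400 N = 1835.4 kN.
Setting C = 0.85 f'_c a b equal to T: a = 1835400/(0.85 × 33.9 × 380) = 167.621 mm.
With β₁ = 0.808, c = a/β₁ = 167.621/0.808 = 207.5 mm.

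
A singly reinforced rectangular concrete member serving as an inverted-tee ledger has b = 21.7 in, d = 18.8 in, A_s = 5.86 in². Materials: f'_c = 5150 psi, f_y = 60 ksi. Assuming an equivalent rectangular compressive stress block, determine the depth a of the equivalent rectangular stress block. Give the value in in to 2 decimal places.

T = A_s f_y = 5.86 × 60 = 351.6 kips.
a = T/(0.85 f'_c b) = 351.6/(0.85 × 5.15 × 21.7) = 3.70 in.

a ≈ 3.70 in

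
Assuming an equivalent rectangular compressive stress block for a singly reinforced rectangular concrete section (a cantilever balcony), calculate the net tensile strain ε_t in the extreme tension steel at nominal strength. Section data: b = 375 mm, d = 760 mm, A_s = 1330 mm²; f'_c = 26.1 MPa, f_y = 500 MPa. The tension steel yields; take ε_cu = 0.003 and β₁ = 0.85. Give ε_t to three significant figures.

a = A_s f_y/(0.85 f'_c b) = 79.93 mm.
β₁ = 0.85, so c = a/β₁ = 79.93/0.85 = 94.04 mm.
From the linear strain diagram with ε_cu = 0.003: ε_t = 0.003 (d − c)/c = 0.003 × (760 − 94.04)/94.04 = 0.0212.
Since ε_t ≥ 0.005, the section is tension-controlled.

ε_t ≈ 0.0212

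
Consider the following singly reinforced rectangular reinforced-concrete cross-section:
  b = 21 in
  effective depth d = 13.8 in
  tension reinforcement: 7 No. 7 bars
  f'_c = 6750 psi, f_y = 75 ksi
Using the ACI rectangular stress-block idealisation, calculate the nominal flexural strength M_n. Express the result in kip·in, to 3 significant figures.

A_s = 7 × 0.6 = 4.2 in².
T = A_s f_y = 4.2 × 75 = 315 kips.
a = T/(0.85 f'_c b) = 315/(0.85 × 6.75 × 21) = 2.614 in.
M_n = T(d − a/2) = 315 × (13.8 − 1.307) = 3935.3 kip·in.

M_n ≈ 3940 kip·in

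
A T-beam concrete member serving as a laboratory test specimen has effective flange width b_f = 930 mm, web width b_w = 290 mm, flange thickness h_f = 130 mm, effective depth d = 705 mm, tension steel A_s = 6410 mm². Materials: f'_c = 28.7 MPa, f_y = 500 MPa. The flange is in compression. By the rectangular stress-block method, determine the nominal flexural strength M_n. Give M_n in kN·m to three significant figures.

M_n ≈ 2030 kN·m

Tension: T = A_s f_y = 6410 × 500 = 3205000 N.
Try a within the flange: a = T/(0.85 f'_c b_f) = 3205000/(0.85 × 28.7 × 930) = 141.27 mm.
a = 141.27 > h_f = 130 mm: the block extends into the web. Split into flange-overhang and web parts.
C_f = 0.85 f'_c (b_f − b_w) h_f = 0.85 × 28.7 × (930 − 290) × 130 = 2029664 N.
Remaining web compression depth: a_w = (T − C_f)/(0.85 f'_c b_w) = (3205000 − 2029664)/(0.85 × 28.7 × 290) = 166.14 mm.
M_n = C_f(d − h_f/2) + (T − C_f)(d − a_w/2) = 2029664 × (705 − 65) + 1175336 × (705 − 83.07) = 1298.98 + 730.98 = 2029.96 × 10⁶ N·mm.
M_n = 2029.96 kN·m.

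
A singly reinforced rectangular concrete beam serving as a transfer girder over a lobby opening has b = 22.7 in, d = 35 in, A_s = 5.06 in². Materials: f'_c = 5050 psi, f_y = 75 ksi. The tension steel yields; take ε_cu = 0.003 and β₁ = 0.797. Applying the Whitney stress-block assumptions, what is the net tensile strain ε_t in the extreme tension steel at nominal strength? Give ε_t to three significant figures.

a = A_s f_y/(0.85 f'_c b) = 3.895 in.
β₁ = 0.797, so c = a/β₁ = 3.895/0.797 = 4.887 in.
From the linear strain diagram with ε_cu = 0.003: ε_t = 0.003 (d − c)/c = 0.003 × (35 − 4.887)/4.887 = 0.0185.
Since ε_t ≥ 0.005, the section is tension-controlled.

ε_t ≈ 0.0185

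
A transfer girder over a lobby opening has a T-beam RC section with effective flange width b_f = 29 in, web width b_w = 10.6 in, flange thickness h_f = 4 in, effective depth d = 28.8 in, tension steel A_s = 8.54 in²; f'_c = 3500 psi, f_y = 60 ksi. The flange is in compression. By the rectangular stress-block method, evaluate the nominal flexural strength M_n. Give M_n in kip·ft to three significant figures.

M_n ≈ 1080 kip·ft

Tension: T = A_s f_y = 8.54 × 60 = 512.4 kips.
Try a within the flange: a = T/(0.85 f'_c b_f) = 512.4/(0.85 × 3.5 × 29) = 5.939 in.
a = 5.939 > h_f = 4 in: the block extends into the web. Split into flange-overhang and web parts.
C_f = 0.85 f'_c (b_f − b_w) h_f = 0.85 × 3.5 × (29 − 10.6) × 4 = 219.0 kips.
Remaining web compression depth: a_w = (T − C_f)/(0.85 f'_c b_w) = (512.4 − 219.0)/(0.85 × 3.5 × 10.6) = 9.304 in.
M_n = C_f(d − h_f/2) + (T − C_f)(d − a_w/2) = 219.0 × (28.8 − 2) + 293.4 × (28.8 − 4.652) = 5869.2 + 7085.0 = 12954.2 kip·in.
M_n = 12954.2/12 = 1079.52 kip·ft.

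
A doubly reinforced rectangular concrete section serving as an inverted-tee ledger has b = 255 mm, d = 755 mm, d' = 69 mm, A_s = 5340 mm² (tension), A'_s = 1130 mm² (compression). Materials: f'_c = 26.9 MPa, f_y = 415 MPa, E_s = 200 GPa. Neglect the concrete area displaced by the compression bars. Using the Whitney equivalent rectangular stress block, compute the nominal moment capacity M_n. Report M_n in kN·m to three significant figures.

M_n ≈ 1380 kN·m

Assume both tension and compression steel yield.
Net tension couple steel: A_s − A'_s = 4210 mm².
a = (A_s − A'_s) f_y / (0.85 f'_c b) = 1747150/(0.85 × 26.9 × 255) = 299.65 mm.
c = a/β₁ = 299.65/0.85 = 352.53 mm; ε'_s = 0.003(c − d')/c = 0.0024 ≥ f_y/E_s = 0.0021, so compression steel does yield.
M_n = (A_s − A'_s) f_y (d − a/2) + A'_s f_y (d − d') = [1747150 × (755 − 149.825) + 468950 × (755 − 69)] × 10⁻⁶ = 1057.33 + 321.70 = 1379.03 kN·m.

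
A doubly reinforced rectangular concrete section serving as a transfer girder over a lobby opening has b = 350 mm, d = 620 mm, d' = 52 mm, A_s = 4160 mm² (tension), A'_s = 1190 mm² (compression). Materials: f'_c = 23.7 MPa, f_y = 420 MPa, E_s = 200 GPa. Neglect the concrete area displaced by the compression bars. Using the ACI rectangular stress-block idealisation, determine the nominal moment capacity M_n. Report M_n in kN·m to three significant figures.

Assume both tension and compression steel yield.
Net tension couple steel: A_s − A'_s = 2970 mm².
a = (A_s − A'_s) f_y / (0.85 f'_c b) = 1247400/(0.85 × 23.7 × 350) = 176.92 mm.
c = a/β₁ = 176.92/0.85 = 208.14 mm; ε'_s = 0.003(c − d')/c = 0.0023 ≥ f_y/E_s = 0.0021, so compression steel does yield.
M_n = (A_s − A'_s) f_y (d − a/2) + A'_s f_y (d − d') = [1247400 × (620 − 88.46) + 499800 × (620 − 52)] × 10⁻⁶ = 663.04 + 283.89 = 946.93 kN·m.

M_n ≈ 947 kN·m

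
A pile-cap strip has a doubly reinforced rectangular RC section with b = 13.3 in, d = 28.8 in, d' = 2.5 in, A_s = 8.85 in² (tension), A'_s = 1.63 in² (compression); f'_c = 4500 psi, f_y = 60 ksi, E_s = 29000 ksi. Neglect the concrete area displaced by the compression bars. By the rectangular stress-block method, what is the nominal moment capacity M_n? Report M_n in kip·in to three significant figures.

Assume both steels yield.
a = (A_s − A'_s) f_y/(0.85 f'_c b) = (8.85 − 1.63) × 60/(0.85 × 4.5 × 13.3) = 8.515 in.
c = a/β₁ = 8.515/0.825 = 10.321 in; ε'_s = 0.003(c − d')/c = 0.0023 ≥ ε_y = 0.0021, so the compression steel yields.
M_n = (A_s − A'_s) f_y (d − a/2) + A'_s f_y (d − d') = 433.2 × (28.8 − 4.2575) + 97.8 × (28.8 − 2.5) = 10631.8 + 2572.1 = 13203.9 kip·in.

M_n ≈ 13200 kip·in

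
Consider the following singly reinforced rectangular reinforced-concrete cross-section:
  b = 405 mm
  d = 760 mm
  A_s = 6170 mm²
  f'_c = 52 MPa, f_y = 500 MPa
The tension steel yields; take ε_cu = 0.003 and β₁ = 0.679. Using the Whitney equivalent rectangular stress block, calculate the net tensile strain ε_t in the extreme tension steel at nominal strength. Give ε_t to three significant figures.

a = A_s f_y/(0.85 f'_c b) = 172.34 mm.
β₁ = 0.679, so c = a/β₁ = 172.34/0.679 = 253.81 mm.
From the linear strain diagram with ε_cu = 0.003: ε_t = 0.003 (d − c)/c = 0.003 × (760 − 253.81)/253.81 = 0.00598.
Since ε_t ≥ 0.005, the section is tension-controlled.

ε_t ≈ 0.00598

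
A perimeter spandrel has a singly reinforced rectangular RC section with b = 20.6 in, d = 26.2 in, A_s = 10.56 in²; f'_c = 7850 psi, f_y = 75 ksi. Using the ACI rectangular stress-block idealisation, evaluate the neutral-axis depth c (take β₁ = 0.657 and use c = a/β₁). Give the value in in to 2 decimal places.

c ≈ 8.77 in

T = A_s f_y = 10.56 × 75 = 792 kips.
a = T/(0.85 f'_c b) = 792/(0.85 × 7.85 × 20.6) = 5.7619 in.
With β₁ = 0.657, c = a/β₁ = 5.7619/0.657 = 8.77 in.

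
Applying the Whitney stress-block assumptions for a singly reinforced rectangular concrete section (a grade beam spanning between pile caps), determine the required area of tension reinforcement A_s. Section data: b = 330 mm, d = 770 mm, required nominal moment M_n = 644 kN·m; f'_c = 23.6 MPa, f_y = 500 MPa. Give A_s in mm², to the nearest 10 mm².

A_s ≈ 1840 mm²

With M_n = 0.85 f'_c a b (d − a/2), solve the quadratic for a:
a = d − √(d² − 2M_n/(0.85 f'_c b)) = 770 − √(770² − 2 × 644×10⁶/(0.85 × 23.6 × 330)) = 138.86 mm.
A_s = 0.85 f'_c a b / f_y = 0.85 × 23.6 × 138.86 × 330 / 500 = 1838.5 mm².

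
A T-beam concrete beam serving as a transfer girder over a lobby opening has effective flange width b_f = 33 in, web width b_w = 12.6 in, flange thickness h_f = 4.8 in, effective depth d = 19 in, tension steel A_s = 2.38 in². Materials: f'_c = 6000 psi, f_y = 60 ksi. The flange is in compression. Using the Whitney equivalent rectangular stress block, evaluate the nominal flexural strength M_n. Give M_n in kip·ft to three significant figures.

Tension: T = A_s f_y = 2.38 × 60 = 142.8 kips.
Try a within the flange: a = T/(0.85 f'_c b_f) = 142.8/(0.85 × 6 × 33) = 0.848 in.
Since a = 0.848 ≤ h_f = 4.8 in, the stress block lies entirely in the flange; analyse as a rectangular beam of width b_f.
M_n = T(d − a/2) = 142.8 × (19 − 0.424) = 2652.7 kip·in.
M_n = 2652.7/12 = 221.06 kip·ft.

M_n ≈ 221 kip·ft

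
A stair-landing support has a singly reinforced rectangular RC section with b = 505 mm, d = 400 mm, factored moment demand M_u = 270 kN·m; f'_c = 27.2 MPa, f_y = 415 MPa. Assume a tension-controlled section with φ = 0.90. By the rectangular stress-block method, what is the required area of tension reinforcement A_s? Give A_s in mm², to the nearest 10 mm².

A_s ≈ 1980 mm²

M_n = M_u/φ = 270/0.90 = 300 kN·m.
With M_n = 0.85 f'_c a b (d − a/2), solve the quadratic for a:
a = d − √(d² − 2M_n/(0.85 f'_c b)) = 400 − √(400² − 2 × 300×10⁶/(0.85 × 27.2 × 505)) = 70.44 mm.
A_s = 0.85 f'_c a b / f_y = 0.85 × 27.2 × 70.44 × 505 / 415 = 1981.8 mm².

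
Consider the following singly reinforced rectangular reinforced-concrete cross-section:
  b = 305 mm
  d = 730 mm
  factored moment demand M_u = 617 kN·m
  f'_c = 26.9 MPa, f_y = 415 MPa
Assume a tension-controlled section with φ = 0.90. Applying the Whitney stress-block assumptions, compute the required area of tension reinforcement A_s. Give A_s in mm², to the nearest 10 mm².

A_s ≈ 2520 mm²

M_n = M_u/φ = 617/0.90 = 685.556 kN·m.
With M_n = 0.85 f'_c a b (d − a/2), solve the quadratic for a:
a = d − √(d² − 2M_n/(0.85 f'_c b)) = 730 − √(730² − 2 × 685.556×10⁶/(0.85 × 26.9 × 305)) = 150.09 mm.
A_s = 0.85 f'_c a b / f_y = 0.85 × 26.9 × 150.09 × 305 / 415 = 2522.2 mm².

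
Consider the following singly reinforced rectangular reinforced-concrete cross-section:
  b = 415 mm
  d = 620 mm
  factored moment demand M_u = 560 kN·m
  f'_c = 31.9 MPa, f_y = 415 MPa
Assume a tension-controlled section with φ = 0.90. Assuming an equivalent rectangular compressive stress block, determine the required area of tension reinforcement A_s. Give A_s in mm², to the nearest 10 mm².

A_s ≈ 2620 mm²

M_n = M_u/φ = 560/0.90 = 622.222 kN·m.
With M_n = 0.85 f'_c a b (d − a/2), solve the quadratic for a:
a = d − √(d² − 2M_n/(0.85 f'_c b)) = 620 − √(620² − 2 × 622.222×10⁶/(0.85 × 31.9 × 415)) = 96.73 mm.
A_s = 0.85 f'_c a b / f_y = 0.85 × 31.9 × 96.73 × 415 / 415 = 2622.8 mm².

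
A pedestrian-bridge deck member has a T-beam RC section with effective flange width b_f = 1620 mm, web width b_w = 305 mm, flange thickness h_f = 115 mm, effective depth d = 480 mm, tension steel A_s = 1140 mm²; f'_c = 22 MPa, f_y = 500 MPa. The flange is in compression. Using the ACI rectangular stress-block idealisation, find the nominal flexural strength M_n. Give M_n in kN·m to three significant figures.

Tension: T = A_s f_y = 1140 × 500 = 570000 N.
Try a within the flange: a = T/(0.85 f'_c b_f) = 570000/(0.85 × 22 × 1620) = 18.82 mm.
Since a = 18.82 ≤ h_f = 115 mm, the stress block lies entirely in the flange; analyse as a rectangular beam of width b_f.
M_n = T(d − a/2) = 570000 × (480 − 9.41) = 268.24 × 10⁶ N·mm.
M_n = 268.24 kN·m.

M_n ≈ 268 kN·m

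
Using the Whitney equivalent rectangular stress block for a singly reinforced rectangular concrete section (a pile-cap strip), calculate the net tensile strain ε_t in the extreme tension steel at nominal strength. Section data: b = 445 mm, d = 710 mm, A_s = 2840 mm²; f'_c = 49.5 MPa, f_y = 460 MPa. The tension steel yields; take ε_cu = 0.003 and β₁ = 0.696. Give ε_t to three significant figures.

ε_t ≈ 0.0182

a = A_s f_y/(0.85 f'_c b) = 69.77 mm.
β₁ = 0.696, so c = a/β₁ = 69.77/0.696 = 100.24 mm.
From the linear strain diagram with ε_cu = 0.003: ε_t = 0.003 (d − c)/c = 0.003 × (710 − 100.24)/100.24 = 0.0182.
Since ε_t ≥ 0.005, the section is tension-controlled.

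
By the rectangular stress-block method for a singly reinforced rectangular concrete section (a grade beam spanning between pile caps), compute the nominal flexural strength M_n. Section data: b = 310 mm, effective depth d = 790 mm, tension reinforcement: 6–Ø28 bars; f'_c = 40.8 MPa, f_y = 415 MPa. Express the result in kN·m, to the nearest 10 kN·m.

M_n ≈ 1100 kN·m

A_s = 6 × 616 = 3696 mm².
T = A_s f_y = 3696 × 415 = 1533840 N = 1533.84 kN.
From C = T: a = T/(0.85 f'_c b) = 1533840/(0.85 × 40.8 × 310) = 142.67 mm.
M_n = T(d − a/2) = 1533.84 kN × (790 − 71.335) mm = 1102.32 kN·m.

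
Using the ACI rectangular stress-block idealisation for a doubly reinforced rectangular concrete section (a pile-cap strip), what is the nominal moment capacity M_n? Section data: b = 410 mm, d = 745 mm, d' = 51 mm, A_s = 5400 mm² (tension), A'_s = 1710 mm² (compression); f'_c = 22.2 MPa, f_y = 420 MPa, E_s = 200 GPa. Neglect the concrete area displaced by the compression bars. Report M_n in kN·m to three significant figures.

Assume both tension and compression steel yield.
Net tension couple steel: A_s − A'_s = 3690 mm².
a = (A_s − A'_s) f_y / (0.85 f'_c b) = 1549800/(0.85 × 22.2 × 410) = 200.32 mm.
c = a/β₁ = 200.32/0.85 = 235.67 mm; ε'_s = 0.003(c − d')/c = 0.0024 ≥ f_y/E_s = 0.0021, so compression steel does yield.
M_n = (A_s − A'_s) f_y (d − a/2) + A'_s f_y (d − d') = [1549800 × (745 − 100.16) + 718200 × (745 − 51)] × 10⁻⁶ = 999.37 + 498.43 = 1497.80 kN·m.

M_n ≈ 1500 kN·m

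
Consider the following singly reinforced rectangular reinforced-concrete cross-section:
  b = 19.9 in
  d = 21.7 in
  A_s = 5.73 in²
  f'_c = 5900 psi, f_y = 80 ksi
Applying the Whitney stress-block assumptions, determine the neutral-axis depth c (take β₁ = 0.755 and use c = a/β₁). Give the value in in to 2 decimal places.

T = A_s f_y = 5.73 × 80 = 458.4 kips.
a = T/(0.85 f'_c b) = 458.4/(0.85 × 5.9 × 19.9) = 4.5933 in.
With β₁ = 0.755, c = a/β₁ = 4.5933/0.755 = 6.08 in.

c ≈ 6.08 in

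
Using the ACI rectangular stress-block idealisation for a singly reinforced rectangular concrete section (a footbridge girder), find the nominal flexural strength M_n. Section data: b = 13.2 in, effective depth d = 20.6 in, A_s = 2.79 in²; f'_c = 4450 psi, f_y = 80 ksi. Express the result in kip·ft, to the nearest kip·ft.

M_n ≈ 342 kip·ft

T = A_s f_y = 2.79 × 80 = 223.2 kips.
a = T/(0.85 f'_c b) = 223.2/(0.85 × 4.45 × 13.2) = 4.470 in.
M_n = T(d − a/2) = 223.2 × (20.6 − 2.235) = 4099.1 kip·in = 4099.1/12 = 341.59 kip·ft.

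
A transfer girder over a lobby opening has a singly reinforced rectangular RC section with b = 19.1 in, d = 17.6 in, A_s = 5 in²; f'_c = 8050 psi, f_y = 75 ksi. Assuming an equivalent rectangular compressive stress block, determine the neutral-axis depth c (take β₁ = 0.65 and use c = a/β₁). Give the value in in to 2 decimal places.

T = A_s f_y = 5 × 75 = 375 kips.
a = T/(0.85 f'_c b) = 375/(0.85 × 8.05 × 19.1) = 2.8693 in.
With β₁ = 0.65, c = a/β₁ = 2.8693/0.65 = 4.41 in.

c ≈ 4.41 in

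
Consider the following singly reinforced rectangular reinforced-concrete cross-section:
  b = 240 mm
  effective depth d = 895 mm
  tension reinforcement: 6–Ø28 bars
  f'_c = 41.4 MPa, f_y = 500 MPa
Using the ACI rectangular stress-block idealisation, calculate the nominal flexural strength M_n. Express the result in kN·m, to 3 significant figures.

A_s = 6 × 616 = 3696 mm².
T = A_s f_y = 3696 × 500 = 1848000 N = 1848 kN.
From C = T: a = T/(0.85 f'_c b) = 1848000/(0.85 × 41.4 × 240) = 218.81 mm.
M_n = T(d − a/2) = 1848 kN × (895 − 109.405) mm = 1451.78 kN·m.

M_n ≈ 1450 kN·m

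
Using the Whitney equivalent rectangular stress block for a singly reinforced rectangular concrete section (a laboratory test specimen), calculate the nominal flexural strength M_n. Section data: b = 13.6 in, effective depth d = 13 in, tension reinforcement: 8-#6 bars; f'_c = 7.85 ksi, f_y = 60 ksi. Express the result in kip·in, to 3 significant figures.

A_s = 8 × 0.44 = 3.52 in².
T = A_s f_y = 3.52 × 60 = 211.2 kips.
a = T/(0.85 f'_c b) = 211.2/(0.85 × 7.85 × 13.6) = 2.327 in.
M_n = T(d − a/2) = 211.2 × (13 − 1.1635) = 2499.9 kip·in.

M_n ≈ 2500 kip·in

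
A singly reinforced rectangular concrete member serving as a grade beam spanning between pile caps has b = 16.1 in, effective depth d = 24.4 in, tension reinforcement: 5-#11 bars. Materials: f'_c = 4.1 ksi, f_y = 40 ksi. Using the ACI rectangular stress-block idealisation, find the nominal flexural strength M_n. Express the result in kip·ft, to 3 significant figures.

A_s = 5 × 1.56 = 7.8 in².
T = A_s f_y = 7.8 × 40 = 312 kips.
a = T/(0.85 f'_c b) = 312/(0.85 × 4.1 × 16.1) = 5.561 in.
M_n = T(d − a/2) = 312 × (24.4 − 2.7805) = 6745.3 kip·in = 6745.3/12 = 562.11 kip·ft.

M_n ≈ 562 kip·ft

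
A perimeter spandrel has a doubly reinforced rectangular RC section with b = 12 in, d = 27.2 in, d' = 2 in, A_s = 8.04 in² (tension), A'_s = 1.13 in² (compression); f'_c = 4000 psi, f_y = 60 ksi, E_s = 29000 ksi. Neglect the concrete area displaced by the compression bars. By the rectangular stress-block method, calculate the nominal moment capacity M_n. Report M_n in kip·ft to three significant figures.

Assume both steels yield.
a = (A_s − A'_s) f_y/(0.85 f'_c b) = (8.04 − 1.13) × 60/(0.85 × 4 × 12) = 10.162 in.
c = a/β₁ = 10.162/0.85 = 11.955 in; ε'_s = 0.003(c − d')/c = 0.0025 ≥ ε_y = 0.0021, so the compression steel yields.
M_n = (A_s − A'_s) f_y (d − a/2) + A'_s f_y (d − d') = 414.6 × (27.2 − 5.081) + 67.8 × (27.2 − 2) = 9170.5 + 1708.6 = 10879.1 kip·in = 10879.1/12 = 906.59 kip·ft.

M_n ≈ 907 kip·ft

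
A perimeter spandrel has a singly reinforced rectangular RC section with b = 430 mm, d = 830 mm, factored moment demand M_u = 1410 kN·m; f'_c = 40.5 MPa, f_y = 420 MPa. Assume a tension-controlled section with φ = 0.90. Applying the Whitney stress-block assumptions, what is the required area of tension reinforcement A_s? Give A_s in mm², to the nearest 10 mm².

A_s ≈ 4910 mm²

M_n = M_u/φ = 1410/0.90 = 1566.67 kN·m.
With M_n = 0.85 f'_c a b (d − a/2), solve the quadratic for a:
a = d − √(d² − 2M_n/(0.85 f'_c b)) = 830 − √(830² − 2 × 1566.67×10⁶/(0.85 × 40.5 × 430)) = 139.18 mm.
A_s = 0.85 f'_c a b / f_y = 0.85 × 40.5 × 139.18 × 430 / 420 = 4905.3 mm².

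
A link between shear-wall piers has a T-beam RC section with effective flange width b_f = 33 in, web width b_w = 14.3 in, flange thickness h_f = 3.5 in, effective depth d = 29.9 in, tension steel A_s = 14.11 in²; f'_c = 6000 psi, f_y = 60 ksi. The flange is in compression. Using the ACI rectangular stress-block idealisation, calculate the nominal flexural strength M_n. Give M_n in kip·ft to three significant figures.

M_n ≈ 1910 kip·ft

Tension: T = A_s f_y = 14.11 × 60 = 846.6 kips.
Try a within the flange: a = T/(0.85 f'_c b_f) = 846.6/(0.85 × 6 × 33) = 5.030 in.
a = 5.030 > h_f = 3.5 in: the block extends into the web. Split into flange-overhang and web parts.
C_f = 0.85 f'_c (b_f − b_w) h_f = 0.85 × 6 × (33 − 14.3) × 3.5 = 333.8 kips.
Remaining web compression depth: a_w = (T − C_f)/(0.85 f'_c b_w) = (846.6 − 333.8)/(0.85 × 6 × 14.3) = 7.031 in.
M_n = C_f(d − h_f/2) + (T − C_f)(d − a_w/2) = 333.8 × (29.9 − 1.75) + 512.8 × (29.9 − 3.5155) = 9396.5 + 13530.0 = 22926.5 kip·in.
M_n = 22926.5/12 = 1910.54 kip·ft.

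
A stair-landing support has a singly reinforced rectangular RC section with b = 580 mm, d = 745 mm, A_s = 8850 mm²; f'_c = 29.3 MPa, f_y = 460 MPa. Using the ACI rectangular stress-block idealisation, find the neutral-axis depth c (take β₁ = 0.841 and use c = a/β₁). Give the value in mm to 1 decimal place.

c ≈ 335.1 mm

T = A_s f_y = 8850 × 460 = 4071000 N = 4071 kN.
Setting C = 0.85 f'_c a b equal to T: a = 4071000/(0.85 × 29.3 × 580) = 281.830 mm.
With β₁ = 0.841, c = a/β₁ = 281.830/0.841 = 335.1 mm.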